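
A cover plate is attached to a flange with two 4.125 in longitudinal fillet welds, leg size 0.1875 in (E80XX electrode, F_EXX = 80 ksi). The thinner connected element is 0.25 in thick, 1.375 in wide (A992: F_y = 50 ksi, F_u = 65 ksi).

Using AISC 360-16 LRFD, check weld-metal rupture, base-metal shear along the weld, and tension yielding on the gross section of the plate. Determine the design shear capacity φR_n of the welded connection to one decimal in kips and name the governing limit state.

15.5 kips (gross-section yield governs)

Weld metal: throat = 0.707×0.1875 = 0.13256 in, L = 2×4.125 = 8.25 in. φR_n = 0.75 × 0.6 × 80 × 0.13256 × 8.25 = 39.4 kips.
Base metal shear (0.25 in plate): yield φR_n = 1.0×0.6×50×0.25×8.25 = 61.9 kips; rupture φR_n = 0.75×0.6×65×0.25×8.25 = 60.3 kips; take 60.3 kips (rupture).
Tension yield (gross): A_g = 1.375×0.25 = 0.34375 in². φR_n = 0.90 × 50 × 0.34375 = 15.5 kips.
Governing: min(39.4, 60.3, 15.5) = 15.5 kips → gross-section yield.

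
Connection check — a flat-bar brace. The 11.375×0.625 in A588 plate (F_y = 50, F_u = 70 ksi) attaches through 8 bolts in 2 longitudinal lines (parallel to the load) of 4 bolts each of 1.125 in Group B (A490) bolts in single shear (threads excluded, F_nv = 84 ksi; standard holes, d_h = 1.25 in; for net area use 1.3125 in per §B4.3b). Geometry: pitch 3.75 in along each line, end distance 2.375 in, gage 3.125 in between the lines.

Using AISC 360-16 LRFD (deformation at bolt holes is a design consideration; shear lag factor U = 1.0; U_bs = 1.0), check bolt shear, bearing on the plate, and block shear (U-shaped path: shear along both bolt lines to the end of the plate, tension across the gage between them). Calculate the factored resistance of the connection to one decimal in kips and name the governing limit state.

415.1 kips (block shear governs)

Bolt shear: A_b = π(1.125)²/4 = 0.99402 in². φR_n = 0.75 × 84 × 0.99402 × 8 × 1 = 501.0 kips.
Bearing (0.625 in plate, F_u = 70 ksi): end bolts L_c = 2.375 − 1.25/2 = 1.75, R_n = min(1.2×1.75×0.625×70, 2.4×1.125×0.625×70) = 91.875 kips/bolt; interior L_c = 3.75 − 1.25 = 2.5, R_n = 118.13 kips/bolt. φR_n = 0.75 × (2×91.875 + 6×118.13) = 669.4 kips.
Block shear: shear path 2×[2.375+3×3.75] = 2×13.625 in, A_gv = 17.031, A_nv = 2×(13.625 − 3.5×1.3125)×0.625 = 11.289 in²; tension across gage: (3.125 − 1×1.3125)×0.625 = 1.1328 in². R_n = min(0.6×70×11.289, 0.6×50×17.031) + 1.0×70×1.1328 = min(474.14, 510.93) + 79.296 = 553.44 kips. φR_n = 0.75 × 553.44 = 415.1 kips.
Governing: min(501.0, 669.4, 415.1) = 415.1 kips → block shear.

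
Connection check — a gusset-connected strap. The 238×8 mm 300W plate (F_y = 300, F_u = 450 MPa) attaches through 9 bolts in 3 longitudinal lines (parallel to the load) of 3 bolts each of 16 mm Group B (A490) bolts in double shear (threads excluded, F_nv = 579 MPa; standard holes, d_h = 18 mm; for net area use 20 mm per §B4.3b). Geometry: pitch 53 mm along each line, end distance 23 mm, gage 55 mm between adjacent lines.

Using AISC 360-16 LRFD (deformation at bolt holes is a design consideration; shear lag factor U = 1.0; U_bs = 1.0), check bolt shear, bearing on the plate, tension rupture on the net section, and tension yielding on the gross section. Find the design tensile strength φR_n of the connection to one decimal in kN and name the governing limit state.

Bolt shear: A_b = π(16)²/4 = 201.06 mm². φR_n = 0.75 × 579 × 201.06 × 9 × 2 = 1571.6 kN.
Bearing (8 mm plate, F_u = 450 MPa): end bolts L_c = 23 − 18/2 = 14, R_n = min(1.2×14×8×450, 2.4×16×8×450) = 60.48 kN/bolt; interior L_c = 53 − 18 = 35, R_n = 138.24 kN/bolt. φR_n = 0.75 × (3×60.48 + 6×138.24) = 758.2 kN.
Tension rupture (net): A_n = (238 − 3×20)×8 = 1424 mm² (U = 1.0, A_e = A_n). φR_n = 0.75 × 450 × 1424 = 480.6 kN.
Tension yield (gross): A_g = 238×8 = 1904 mm². φR_n = 0.90 × 300 × 1904 = 514.1 kN.
Governing: min(1571.6, 758.2, 480.6, 514.1) = 480.6 kN → net-section rupture.

480.6 kN (net-section rupture governs)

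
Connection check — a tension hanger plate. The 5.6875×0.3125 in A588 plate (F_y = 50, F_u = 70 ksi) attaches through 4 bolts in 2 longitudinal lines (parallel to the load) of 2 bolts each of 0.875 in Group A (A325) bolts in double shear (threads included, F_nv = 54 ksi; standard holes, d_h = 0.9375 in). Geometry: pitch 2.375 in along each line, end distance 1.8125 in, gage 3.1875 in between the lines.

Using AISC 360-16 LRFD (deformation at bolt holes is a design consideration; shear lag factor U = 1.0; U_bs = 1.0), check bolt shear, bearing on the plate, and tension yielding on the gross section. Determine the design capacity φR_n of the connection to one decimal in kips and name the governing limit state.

Bolt shear: A_b = π(0.875)²/4 = 0.60132 in². φR_n = 0.75 × 54 × 0.60132 × 4 × 2 = 194.8 kips.
Bearing (0.3125 in plate, F_u = 70 ksi): end bolts L_c = 1.8125 − 0.9375/2 = 1.34375, R_n = min(1.2×1.34375×0.3125×70, 2.4×0.875×0.3125×70) = 35.273 kips/bolt; interior L_c = 2.375 − 0.9375 = 1.4375, R_n = 37.734 kips/bolt. φR_n = 0.75 × (2×35.273 + 2×37.734) = 109.5 kips.
Tension yield (gross): A_g = 5.6875×0.3125 = 1.7773 in². φR_n = 0.90 × 50 × 1.7773 = 80.0 kips.
Governing: min(194.8, 109.5, 80.0) = 80.0 kips → gross-section yield.

80.0 kips (gross-section yield governs)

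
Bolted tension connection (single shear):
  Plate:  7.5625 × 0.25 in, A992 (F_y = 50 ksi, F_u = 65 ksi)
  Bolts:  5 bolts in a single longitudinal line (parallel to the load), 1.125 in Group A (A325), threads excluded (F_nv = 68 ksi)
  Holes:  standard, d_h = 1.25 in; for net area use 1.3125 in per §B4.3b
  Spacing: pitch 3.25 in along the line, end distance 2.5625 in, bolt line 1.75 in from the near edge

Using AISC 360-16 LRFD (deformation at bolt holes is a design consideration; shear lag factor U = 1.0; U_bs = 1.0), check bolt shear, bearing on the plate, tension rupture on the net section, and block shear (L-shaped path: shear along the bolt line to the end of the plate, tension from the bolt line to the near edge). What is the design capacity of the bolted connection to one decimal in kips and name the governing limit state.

76.2 kips (net-section rupture governs)

Bolt shear: A_b = π(1.125)²/4 = 0.99402 in². φR_n = 0.75 × 68 × 0.99402 × 5 × 1 = 253.5 kips.
Bearing (0.25 in plate, F_u = 65 ksi): end bolts L_c = 2.5625 − 1.25/2 = 1.9375, R_n = min(1.2×1.9375×0.25×65, 2.4×1.125×0.25×65) = 37.781 kips/bolt; interior L_c = 3.25 − 1.25 = 2, R_n = 39 kips/bolt. φR_n = 0.75 × (1×37.781 + 4×39) = 145.3 kips.
Tension rupture (net): A_n = (7.5625 − 1×1.3125)×0.25 = 1.5625 in² (U = 1.0, A_e = A_n). φR_n = 0.75 × 65 × 1.5625 = 76.2 kips.
Block shear: shear path 1×[2.5625+4×3.25] = 1×15.5625 in, A_gv = 3.8906, A_nv = 1×(15.5625 − 4.5×1.3125)×0.25 = 2.4141 in²; tension to near edge: (1.75 − 0.5×1.3125)×0.25 = 0.27344 in². R_n = min(0.6×65×2.4141, 0.6×50×3.8906) + 1.0×65×0.27344 = min(94.15, 116.72) + 17.774 = 111.92 kips. φR_n = 0.75 × 111.92 = 83.9 kips.
Governing: min(253.5, 145.3, 76.2, 83.9) = 76.2 kips → net-section rupture.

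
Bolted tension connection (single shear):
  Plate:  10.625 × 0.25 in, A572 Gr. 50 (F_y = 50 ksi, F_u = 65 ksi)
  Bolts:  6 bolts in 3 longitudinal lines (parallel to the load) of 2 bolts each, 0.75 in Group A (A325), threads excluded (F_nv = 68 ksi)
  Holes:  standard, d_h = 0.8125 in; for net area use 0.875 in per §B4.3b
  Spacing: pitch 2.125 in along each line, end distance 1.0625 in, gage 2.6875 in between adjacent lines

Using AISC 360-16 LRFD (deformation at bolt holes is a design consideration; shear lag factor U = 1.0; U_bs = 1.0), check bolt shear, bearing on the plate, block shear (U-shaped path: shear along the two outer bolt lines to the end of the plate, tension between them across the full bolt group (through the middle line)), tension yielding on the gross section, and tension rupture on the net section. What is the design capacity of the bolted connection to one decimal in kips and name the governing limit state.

71.6 kips (block shear governs)

Bolt shear: A_b = π(0.75)²/4 = 0.44179 in². φR_n = 0.75 × 68 × 0.44179 × 6 × 1 = 135.2 kips.
Bearing (0.25 in plate, F_u = 65 ksi): end bolts L_c = 1.0625 − 0.8125/2 = 0.65625, R_n = min(1.2×0.65625×0.25×65, 2.4×0.75×0.25×65) = 12.797 kips/bolt; interior L_c = 2.125 − 0.8125 = 1.3125, R_n = 25.594 kips/bolt. φR_n = 0.75 × (3×12.797 + 3×25.594) = 86.4 kips.
Block shear: shear path 2×[1.0625+1×2.125] = 2×3.1875 in, A_gv = 1.5938, A_nv = 2×(3.1875 − 1.5×0.875)×0.25 = 0.9375 in²; tension across gage: (5.375 − 2×0.875)×0.25 = 0.90625 in². R_n = min(0.6×65×0.9375, 0.6×50×1.5938) + 1.0×65×0.90625 = min(36.563, 47.814) + 58.906 = 95.469 kips. φR_n = 0.75 × 95.469 = 71.6 kips.
Tension yield (gross): A_g = 10.625×0.25 = 2.6563 in². φR_n = 0.90 × 50 × 2.6563 = 119.5 kips.
Tension rupture (net): A_n = (10.625 − 3×0.875)×0.25 = 2 in² (U = 1.0, A_e = A_n). φR_n = 0.75 × 65 × 2 = 97.5 kips.
Governing: min(135.2, 86.4, 71.6, 119.5, 97.5) = 71.6 kips → block shear.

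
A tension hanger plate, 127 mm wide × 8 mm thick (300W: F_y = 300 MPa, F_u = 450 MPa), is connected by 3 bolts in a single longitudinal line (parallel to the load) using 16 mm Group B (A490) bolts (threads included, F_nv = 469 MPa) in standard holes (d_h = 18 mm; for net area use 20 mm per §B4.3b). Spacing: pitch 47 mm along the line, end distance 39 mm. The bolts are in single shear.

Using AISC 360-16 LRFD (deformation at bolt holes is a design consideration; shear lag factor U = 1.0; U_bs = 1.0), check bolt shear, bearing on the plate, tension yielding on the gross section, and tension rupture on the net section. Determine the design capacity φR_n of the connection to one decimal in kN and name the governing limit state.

212.2 kN (bolt shear governs)

Bolt shear: A_b = π(16)²/4 = 201.06 mm². φR_n = 0.75 × 469 × 201.06 × 3 × 1 = 212.2 kN.
Bearing (8 mm plate, F_u = 450 MPa): end bolts L_c = 39 − 18/2 = 30, R_n = min(1.2×30×8×450, 2.4×16×8×450) = 129.6 kN/bolt; interior L_c = 47 − 18 = 29, R_n = 125.28 kN/bolt. φR_n = 0.75 × (1×129.6 + 2×125.28) = 285.1 kN.
Tension yield (gross): A_g = 127×8 = 1016 mm². φR_n = 0.90 × 300 × 1016 = 274.3 kN.
Tension rupture (net): A_n = (127 − 1×20)×8 = 856 mm² (U = 1.0, A_e = A_n). φR_n = 0.75 × 450 × 856 = 288.9 kN.
Governing: min(212.2, 285.1, 274.3, 288.9) = 212.2 kN → bolt shear.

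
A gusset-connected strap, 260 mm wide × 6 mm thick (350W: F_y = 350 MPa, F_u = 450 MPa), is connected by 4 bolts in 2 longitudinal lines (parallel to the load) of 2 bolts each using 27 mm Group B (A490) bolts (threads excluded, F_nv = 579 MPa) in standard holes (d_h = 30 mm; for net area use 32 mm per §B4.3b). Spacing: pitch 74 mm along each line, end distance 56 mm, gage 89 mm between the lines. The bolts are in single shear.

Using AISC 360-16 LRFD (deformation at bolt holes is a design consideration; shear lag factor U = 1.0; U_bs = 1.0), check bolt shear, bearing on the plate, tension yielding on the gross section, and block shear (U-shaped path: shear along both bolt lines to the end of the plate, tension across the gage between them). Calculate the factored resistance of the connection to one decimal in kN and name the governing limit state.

314.7 kN (block shear governs)

Bolt shear: A_b = π(27)²/4 = 572.56 mm². φR_n = 0.75 × 579 × 572.56 × 4 × 1 = 994.5 kN.
Bearing (6 mm plate, F_u = 450 MPa): end bolts L_c = 56 − 30/2 = 41, R_n = min(1.2×41×6×450, 2.4×27×6×450) = 132.84 kN/bolt; interior L_c = 74 − 30 = 44, R_n = 142.56 kN/bolt. φR_n = 0.75 × (2×132.84 + 2×142.56) = 413.1 kN.
Tension yield (gross): A_g = 260×6 = 1560 mm². φR_n = 0.90 × 350 × 1560 = 491.4 kN.
Block shear: shear path 2×[56+1×74] = 2×130 mm, A_gv = 1560, A_nv = 2×(130 − 1.5×32)×6 = 984 mm²; tension across gage: (89 − 1×32)×6 = 342 mm². R_n = min(0.6×450×984, 0.6×350×1560) + 1.0×450×342 = min(265.68, 327.6) + 153.9 = 419.58 kN. φR_n = 0.75 × 419.58 = 314.7 kN.
Governing: min(994.5, 413.1, 491.4, 314.7) = 314.7 kN → block shear.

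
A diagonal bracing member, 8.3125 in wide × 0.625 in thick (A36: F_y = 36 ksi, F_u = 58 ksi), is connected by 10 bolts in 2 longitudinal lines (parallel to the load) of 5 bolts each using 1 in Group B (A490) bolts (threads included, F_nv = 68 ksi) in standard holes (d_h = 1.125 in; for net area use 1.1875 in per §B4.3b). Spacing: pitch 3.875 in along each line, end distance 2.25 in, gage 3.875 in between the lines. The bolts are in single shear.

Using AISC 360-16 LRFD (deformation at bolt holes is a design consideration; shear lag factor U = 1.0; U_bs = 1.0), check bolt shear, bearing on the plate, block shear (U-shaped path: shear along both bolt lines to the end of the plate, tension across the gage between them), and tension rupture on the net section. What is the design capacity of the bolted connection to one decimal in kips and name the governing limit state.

Bolt shear: A_b = π(1)²/4 = 0.7854 in². φR_n = 0.75 × 68 × 0.7854 × 10 × 1 = 400.6 kips.
Bearing (0.625 in plate, F_u = 58 ksi): end bolts L_c = 2.25 − 1.125/2 = 1.6875, R_n = min(1.2×1.6875×0.625×58, 2.4×1×0.625×58) = 73.406 kips/bolt; interior L_c = 3.875 − 1.125 = 2.75, R_n = 87 kips/bolt. φR_n = 0.75 × (2×73.406 + 8×87) = 632.1 kips.
Block shear: shear path 2×[2.25+4×3.875] = 2×17.75 in, A_gv = 22.188, A_nv = 2×(17.75 − 4.5×1.1875)×0.625 = 15.508 in²; tension across gage: (3.875 − 1×1.1875)×0.625 = 1.6797 in². R_n = min(0.6×58×15.508, 0.6×36×22.188) + 1.0×58×1.6797 = min(539.68, 479.26) + 97.423 = 576.68 kips. φR_n = 0.75 × 576.68 = 432.5 kips.
Tension rupture (net): A_n = (8.3125 − 2×1.1875)×0.625 = 3.7109 in² (U = 1.0, A_e = A_n). φR_n = 0.75 × 58 × 3.7109 = 161.4 kips.
Governing: min(400.6, 632.1, 432.5, 161.4) = 161.4 kips → net-section rupture.

161.4 kips (net-section rupture governs)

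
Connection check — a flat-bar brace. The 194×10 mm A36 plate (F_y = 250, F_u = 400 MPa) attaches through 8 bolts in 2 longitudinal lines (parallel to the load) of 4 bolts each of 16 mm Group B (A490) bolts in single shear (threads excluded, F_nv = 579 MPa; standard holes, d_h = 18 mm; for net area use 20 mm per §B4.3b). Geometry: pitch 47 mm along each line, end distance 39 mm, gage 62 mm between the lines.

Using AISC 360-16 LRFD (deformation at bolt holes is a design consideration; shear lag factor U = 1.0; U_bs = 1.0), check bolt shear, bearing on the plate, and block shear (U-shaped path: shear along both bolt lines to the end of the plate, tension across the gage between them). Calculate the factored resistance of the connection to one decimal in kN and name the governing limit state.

522.0 kN (block shear governs)

Bolt shear: A_b = π(16)²/4 = 201.06 mm². φR_n = 0.75 × 579 × 201.06 × 8 × 1 = 698.5 kN.
Bearing (10 mm plate, F_u = 400 MPa): end bolts L_c = 39 − 18/2 = 30, R_n = min(1.2×30×10×400, 2.4×16×10×400) = 144 kN/bolt; interior L_c = 47 − 18 = 29, R_n = 139.2 kN/bolt. φR_n = 0.75 × (2×144 + 6×139.2) = 842.4 kN.
Block shear: shear path 2×[39+3×47] = 2×180 mm, A_gv = 3600, A_nv = 2×(180 − 3.5×20)×10 = 2200 mm²; tension across gage: (62 − 1×20)×10 = 420 mm². R_n = min(0.6×400×2200, 0.6×250×3600) + 1.0×400×420 = min(528, 540) + 168 = 696 kN. φR_n = 0.75 × 696 = 522.0 kN.
Governing: min(698.5, 842.4, 522.0) = 522.0 kN → block shear.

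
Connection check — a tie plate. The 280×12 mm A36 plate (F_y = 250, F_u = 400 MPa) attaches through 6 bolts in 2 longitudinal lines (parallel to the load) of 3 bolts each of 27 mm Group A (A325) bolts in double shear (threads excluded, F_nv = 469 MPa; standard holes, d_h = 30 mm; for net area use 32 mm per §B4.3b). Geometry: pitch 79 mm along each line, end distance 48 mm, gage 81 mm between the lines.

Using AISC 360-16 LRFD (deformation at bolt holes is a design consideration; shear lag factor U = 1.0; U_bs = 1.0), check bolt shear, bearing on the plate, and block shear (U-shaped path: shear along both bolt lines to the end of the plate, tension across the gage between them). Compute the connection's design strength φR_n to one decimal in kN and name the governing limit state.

Bolt shear: A_b = π(27)²/4 = 572.56 mm². φR_n = 0.75 × 469 × 572.56 × 6 × 2 = 2416.8 kN.
Bearing (12 mm plate, F_u = 400 MPa): end bolts L_c = 48 − 30/2 = 33, R_n = min(1.2×33×12×400, 2.4×27×12×400) = 190.08 kN/bolt; interior L_c = 79 − 30 = 49, R_n = 282.24 kN/bolt. φR_n = 0.75 × (2×190.08 + 4×282.24) = 1131.8 kN.
Block shear: shear path 2×[48+2×79] = 2×206 mm, A_gv = 4944, A_nv = 2×(206 − 2.5×32)×12 = 3024 mm²; tension across gage: (81 − 1×32)×12 = 588 mm². R_n = min(0.6×400×3024, 0.6×250×4944) + 1.0×400×588 = min(725.76, 741.6) + 235.2 = 960.96 kN. φR_n = 0.75 × 960.96 = 720.7 kN.
Governing: min(2416.8, 1131.8, 720.7) = 720.7 kN → block shear.

720.7 kN (block shear governs)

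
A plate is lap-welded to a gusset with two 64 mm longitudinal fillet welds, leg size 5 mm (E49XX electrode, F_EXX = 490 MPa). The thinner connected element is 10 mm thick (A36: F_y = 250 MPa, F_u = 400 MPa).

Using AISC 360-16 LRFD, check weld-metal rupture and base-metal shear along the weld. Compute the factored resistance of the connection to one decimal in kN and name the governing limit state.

Weld metal: throat = 0.707×5 = 3.535 mm, L = 2×64 = 128 mm. φR_n = 0.75 × 0.6 × 490 × 3.535 × 128 = 99.8 kN.
Base metal shear (10 mm plate): yield φR_n = 1.0×0.6×250×10×128 = 192.0 kN; rupture φR_n = 0.75×0.6×400×10×128 = 230.4 kN; take 192.0 kN (yield).
Governing: min(99.8, 192.0) = 99.8 kN → weld metal.

99.8 kN (weld metal governs)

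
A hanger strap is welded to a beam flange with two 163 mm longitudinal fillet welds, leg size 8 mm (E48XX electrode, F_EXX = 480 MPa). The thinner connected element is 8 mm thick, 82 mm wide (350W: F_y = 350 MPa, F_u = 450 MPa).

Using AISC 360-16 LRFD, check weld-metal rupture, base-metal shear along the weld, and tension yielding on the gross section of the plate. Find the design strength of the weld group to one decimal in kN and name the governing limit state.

Weld metal: throat = 0.707×8 = 5.656 mm, L = 2×163 = 326 mm. φR_n = 0.75 × 0.6 × 480 × 5.656 × 326 = 398.3 kN.
Base metal shear (8 mm plate): yield φR_n = 1.0×0.6×350×8×326 = 547.7 kN; rupture φR_n = 0.75×0.6×450×8×326 = 528.1 kN; take 528.1 kN (rupture).
Tension yield (gross): A_g = 82×8 = 656 mm². φR_n = 0.90 × 350 × 656 = 206.6 kN.
Governing: min(398.3, 528.1, 206.6) = 206.6 kN → gross-section yield.

206.6 kN (gross-section yield governs)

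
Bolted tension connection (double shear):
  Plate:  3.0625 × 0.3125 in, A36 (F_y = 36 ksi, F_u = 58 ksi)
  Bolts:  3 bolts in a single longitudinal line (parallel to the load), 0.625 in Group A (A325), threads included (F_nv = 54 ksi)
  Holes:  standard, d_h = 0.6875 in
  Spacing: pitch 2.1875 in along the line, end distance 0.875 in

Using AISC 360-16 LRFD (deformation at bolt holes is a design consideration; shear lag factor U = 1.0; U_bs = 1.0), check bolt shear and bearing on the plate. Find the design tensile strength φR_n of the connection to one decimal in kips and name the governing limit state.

49.4 kips (bearing governs)

Bolt shear: A_b = π(0.625)²/4 = 0.3068 in². φR_n = 0.75 × 54 × 0.3068 × 3 × 2 = 74.6 kips.
Bearing (0.3125 in plate, F_u = 58 ksi): end bolts L_c = 0.875 − 0.6875/2 = 0.53125, R_n = min(1.2×0.53125×0.3125×58, 2.4×0.625×0.3125×58) = 11.555 kips/bolt; interior L_c = 2.1875 − 0.6875 = 1.5, R_n = 27.188 kips/bolt. φR_n = 0.75 × (1×11.555 + 2×27.188) = 49.4 kips.
Governing: min(74.6, 49.4) = 49.4 kips → bearing.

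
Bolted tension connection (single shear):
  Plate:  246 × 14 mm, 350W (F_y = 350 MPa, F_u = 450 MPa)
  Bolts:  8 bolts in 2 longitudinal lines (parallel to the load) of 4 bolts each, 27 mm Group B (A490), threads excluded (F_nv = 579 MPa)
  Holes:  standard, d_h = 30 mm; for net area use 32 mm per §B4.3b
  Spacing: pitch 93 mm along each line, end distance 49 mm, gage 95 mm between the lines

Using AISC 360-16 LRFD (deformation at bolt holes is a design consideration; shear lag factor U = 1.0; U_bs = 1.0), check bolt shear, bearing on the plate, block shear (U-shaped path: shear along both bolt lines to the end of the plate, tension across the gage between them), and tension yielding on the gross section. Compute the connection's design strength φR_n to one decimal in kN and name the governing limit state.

1084.9 kN (gross-section yield governs)

Bolt shear: A_b = π(27)²/4 = 572.56 mm². φR_n = 0.75 × 579 × 572.56 × 8 × 1 = 1989.1 kN.
Bearing (14 mm plate, F_u = 450 MPa): end bolts L_c = 49 − 30/2 = 34, R_n = min(1.2×34×14×450, 2.4×27×14×450) = 257.04 kN/bolt; interior L_c = 93 − 30 = 63, R_n = 408.24 kN/bolt. φR_n = 0.75 × (2×257.04 + 6×408.24) = 2222.6 kN.
Block shear: shear path 2×[49+3×93] = 2×328 mm, A_gv = 9184, A_nv = 2×(328 − 3.5×32)×14 = 6048 mm²; tension across gage: (95 − 1×32)×14 = 882 mm². R_n = min(0.6×450×6048, 0.6×350×9184) + 1.0×450×882 = min(1633, 1928.6) + 396.9 = 2029.9 kN. φR_n = 0.75 × 2029.9 = 1522.4 kN.
Tension yield (gross): A_g = 246×14 = 3444 mm². φR_n = 0.90 × 350 × 3444 = 1084.9 kN.
Governing: min(1989.1, 2222.6, 1522.4, 1084.9) = 1084.9 kN → gross-section yield.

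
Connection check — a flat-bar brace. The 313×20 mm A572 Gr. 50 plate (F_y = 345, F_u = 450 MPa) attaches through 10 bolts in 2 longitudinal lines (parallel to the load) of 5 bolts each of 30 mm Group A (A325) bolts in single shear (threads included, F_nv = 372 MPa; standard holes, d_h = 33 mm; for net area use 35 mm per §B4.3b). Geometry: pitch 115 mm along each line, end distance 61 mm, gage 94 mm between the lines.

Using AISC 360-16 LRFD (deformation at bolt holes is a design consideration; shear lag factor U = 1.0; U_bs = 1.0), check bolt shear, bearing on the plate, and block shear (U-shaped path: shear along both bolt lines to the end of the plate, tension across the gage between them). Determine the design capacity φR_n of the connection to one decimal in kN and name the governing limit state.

Bolt shear: A_b = π(30)²/4 = 706.86 mm². φR_n = 0.75 × 372 × 706.86 × 10 × 1 = 1972.1 kN.
Bearing (20 mm plate, F_u = 450 MPa): end bolts L_c = 61 − 33/2 = 44.5, R_n = min(1.2×44.5×20×450, 2.4×30×20×450) = 480.6 kN/bolt; interior L_c = 115 − 33 = 82, R_n = 648 kN/bolt. φR_n = 0.75 × (2×480.6 + 8×648) = 4608.9 kN.
Block shear: shear path 2×[61+4×115] = 2×521 mm, A_gv = 20840, A_nv = 2×(521 − 4.5×35)×20 = 14540 mm²; tension across gage: (94 − 1×35)×20 = 1180 mm². R_n = min(0.6×450×14540, 0.6×345×20840) + 1.0×450×1180 = min(3925.8, 4313.9) + 531 = 4456.8 kN. φR_n = 0.75 × 4456.8 = 3342.6 kN.
Governing: min(1972.1, 4608.9, 3342.6) = 1972.1 kN → bolt shear.

1972.1 kN (bolt shear governs)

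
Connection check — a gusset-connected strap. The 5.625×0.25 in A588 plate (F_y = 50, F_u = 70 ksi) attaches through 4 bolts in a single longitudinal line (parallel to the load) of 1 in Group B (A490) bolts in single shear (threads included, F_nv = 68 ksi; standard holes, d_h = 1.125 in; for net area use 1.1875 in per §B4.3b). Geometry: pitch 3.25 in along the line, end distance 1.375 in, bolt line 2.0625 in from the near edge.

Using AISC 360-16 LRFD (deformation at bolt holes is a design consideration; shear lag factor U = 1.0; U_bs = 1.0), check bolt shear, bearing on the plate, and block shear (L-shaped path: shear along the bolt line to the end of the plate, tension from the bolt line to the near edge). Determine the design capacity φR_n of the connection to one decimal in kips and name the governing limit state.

74.2 kips (block shear governs)

Bolt shear: A_b = π(1)²/4 = 0.7854 in². φR_n = 0.75 × 68 × 0.7854 × 4 × 1 = 160.2 kips.
Bearing (0.25 in plate, F_u = 70 ksi): end bolts L_c = 1.375 − 1.125/2 = 0.8125, R_n = min(1.2×0.8125×0.25×70, 2.4×1×0.25×70) = 17.063 kips/bolt; interior L_c = 3.25 − 1.125 = 2.125, R_n = 42 kips/bolt. φR_n = 0.75 × (1×17.063 + 3×42) = 107.3 kips.
Block shear: shear path 1×[1.375+3×3.25] = 1×11.125 in, A_gv = 2.7813, A_nv = 1×(11.125 − 3.5×1.1875)×0.25 = 1.7422 in²; tension to near edge: (2.0625 − 0.5×1.1875)×0.25 = 0.36719 in². R_n = min(0.6×70×1.7422, 0.6×50×2.7813) + 1.0×70×0.36719 = min(73.172, 83.439) + 25.703 = 98.875 kips. φR_n = 0.75 × 98.875 = 74.2 kips.
Governing: min(160.2, 107.3, 74.2) = 74.2 kips → block shear.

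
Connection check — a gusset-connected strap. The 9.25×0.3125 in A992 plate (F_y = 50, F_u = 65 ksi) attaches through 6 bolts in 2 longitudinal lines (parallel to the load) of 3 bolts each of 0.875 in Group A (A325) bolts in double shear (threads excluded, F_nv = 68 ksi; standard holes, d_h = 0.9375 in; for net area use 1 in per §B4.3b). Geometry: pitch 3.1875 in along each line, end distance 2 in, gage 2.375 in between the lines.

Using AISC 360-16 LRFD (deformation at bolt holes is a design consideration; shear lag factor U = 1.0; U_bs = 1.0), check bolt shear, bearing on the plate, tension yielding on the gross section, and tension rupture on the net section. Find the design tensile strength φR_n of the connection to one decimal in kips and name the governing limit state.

Bolt shear: A_b = π(0.875)²/4 = 0.60132 in². φR_n = 0.75 × 68 × 0.60132 × 6 × 2 = 368.0 kips.
Bearing (0.3125 in plate, F_u = 65 ksi): end bolts L_c = 2 − 0.9375/2 = 1.53125, R_n = min(1.2×1.53125×0.3125×65, 2.4×0.875×0.3125×65) = 37.324 kips/bolt; interior L_c = 3.1875 − 0.9375 = 2.25, R_n = 42.656 kips/bolt. φR_n = 0.75 × (2×37.324 + 4×42.656) = 184.0 kips.
Tension yield (gross): A_g = 9.25×0.3125 = 2.8906 in². φR_n = 0.90 × 50 × 2.8906 = 130.1 kips.
Tension rupture (net): A_n = (9.25 − 2×1)×0.3125 = 2.2656 in² (U = 1.0, A_e = A_n). φR_n = 0.75 × 65 × 2.2656 = 110.4 kips.
Governing: min(368.0, 184.0, 130.1, 110.4) = 110.4 kips → net-section rupture.

110.4 kips (net-section rupture governs)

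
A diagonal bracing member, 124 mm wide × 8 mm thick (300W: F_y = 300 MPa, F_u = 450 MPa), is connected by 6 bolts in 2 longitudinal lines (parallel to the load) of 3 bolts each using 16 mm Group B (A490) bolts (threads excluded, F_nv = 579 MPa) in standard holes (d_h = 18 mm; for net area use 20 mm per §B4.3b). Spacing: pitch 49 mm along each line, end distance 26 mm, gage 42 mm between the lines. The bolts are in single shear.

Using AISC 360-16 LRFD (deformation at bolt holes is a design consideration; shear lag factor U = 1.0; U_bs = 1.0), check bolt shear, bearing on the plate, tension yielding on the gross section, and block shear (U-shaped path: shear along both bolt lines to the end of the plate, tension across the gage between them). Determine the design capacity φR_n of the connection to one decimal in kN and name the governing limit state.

Bolt shear: A_b = π(16)²/4 = 201.06 mm². φR_n = 0.75 × 579 × 201.06 × 6 × 1 = 523.9 kN.
Bearing (8 mm plate, F_u = 450 MPa): end bolts L_c = 26 − 18/2 = 17, R_n = min(1.2×17×8×450, 2.4×16×8×450) = 73.44 kN/bolt; interior L_c = 49 − 18 = 31, R_n = 133.92 kN/bolt. φR_n = 0.75 × (2×73.44 + 4×133.92) = 511.9 kN.
Tension yield (gross): A_g = 124×8 = 992 mm². φR_n = 0.90 × 300 × 992 = 267.8 kN.
Block shear: shear path 2×[26+2×49] = 2×124 mm, A_gv = 1984, A_nv = 2×(124 − 2.5×20)×8 = 1184 mm²; tension across gage: (42 − 1×20)×8 = 176 mm². R_n = min(0.6×450×1184, 0.6×300×1984) + 1.0×450×176 = min(319.68, 357.12) + 79.2 = 398.88 kN. φR_n = 0.75 × 398.88 = 299.2 kN.
Governing: min(523.9, 511.9, 267.8, 299.2) = 267.8 kN → gross-section yield.

267.8 kN (gross-section yield governs)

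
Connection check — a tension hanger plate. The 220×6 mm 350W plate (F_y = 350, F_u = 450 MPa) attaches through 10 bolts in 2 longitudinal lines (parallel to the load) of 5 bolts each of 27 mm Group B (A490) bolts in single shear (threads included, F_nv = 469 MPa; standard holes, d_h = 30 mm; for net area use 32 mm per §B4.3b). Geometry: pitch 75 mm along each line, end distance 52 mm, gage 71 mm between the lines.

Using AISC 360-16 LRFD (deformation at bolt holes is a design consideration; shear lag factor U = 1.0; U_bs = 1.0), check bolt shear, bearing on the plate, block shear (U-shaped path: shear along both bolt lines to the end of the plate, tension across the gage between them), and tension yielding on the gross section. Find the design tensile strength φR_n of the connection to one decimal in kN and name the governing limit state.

415.8 kN (gross-section yield governs)

Bolt shear: A_b = π(27)²/4 = 572.56 mm². φR_n = 0.75 × 469 × 572.56 × 10 × 1 = 2014.0 kN.
Bearing (6 mm plate, F_u = 450 MPa): end bolts L_c = 52 − 30/2 = 37, R_n = min(1.2×37×6×450, 2.4×27×6×450) = 119.88 kN/bolt; interior L_c = 75 − 30 = 45, R_n = 145.8 kN/bolt. φR_n = 0.75 × (2×119.88 + 8×145.8) = 1054.6 kN.
Block shear: shear path 2×[52+4×75] = 2×352 mm, A_gv = 4224, A_nv = 2×(352 − 4.5×32)×6 = 2496 mm²; tension across gage: (71 − 1×32)×6 = 234 mm². R_n = min(0.6×450×2496, 0.6×350×4224) + 1.0×450×234 = min(673.92, 887.04) + 105.3 = 779.22 kN. φR_n = 0.75 × 779.22 = 584.4 kN.
Tension yield (gross): A_g = 220×6 = 1320 mm². φR_n = 0.90 × 350 × 1320 = 415.8 kN.
Governing: min(2014.0, 1054.6, 584.4, 415.8) = 415.8 kN → gross-section yield.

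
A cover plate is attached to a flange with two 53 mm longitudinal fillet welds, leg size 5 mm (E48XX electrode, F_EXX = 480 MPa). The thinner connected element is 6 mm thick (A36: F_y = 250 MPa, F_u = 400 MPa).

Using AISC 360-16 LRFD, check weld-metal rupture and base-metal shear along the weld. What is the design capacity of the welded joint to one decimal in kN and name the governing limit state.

80.9 kN (weld metal governs)

Weld metal: throat = 0.707×5 = 3.535 mm, L = 2×53 = 106 mm. φR_n = 0.75 × 0.6 × 480 × 3.535 × 106 = 80.9 kN.
Base metal shear (6 mm plate): yield φR_n = 1.0×0.6×250×6×106 = 95.4 kN; rupture φR_n = 0.75×0.6×400×6×106 = 114.5 kN; take 95.4 kN (yield).
Governing: min(80.9, 95.4) = 80.9 kN → weld metal.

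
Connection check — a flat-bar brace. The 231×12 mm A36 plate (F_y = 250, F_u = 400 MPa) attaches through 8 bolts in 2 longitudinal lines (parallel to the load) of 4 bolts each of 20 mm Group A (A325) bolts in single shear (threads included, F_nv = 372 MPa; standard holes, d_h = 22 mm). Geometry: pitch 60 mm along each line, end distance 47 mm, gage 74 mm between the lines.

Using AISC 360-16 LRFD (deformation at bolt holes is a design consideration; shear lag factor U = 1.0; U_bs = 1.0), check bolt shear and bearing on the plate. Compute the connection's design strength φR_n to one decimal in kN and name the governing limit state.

Bolt shear: A_b = π(20)²/4 = 314.16 mm². φR_n = 0.75 × 372 × 314.16 × 8 × 1 = 701.2 kN.
Bearing (12 mm plate, F_u = 400 MPa): end bolts L_c = 47 − 22/2 = 36, R_n = min(1.2×36×12×400, 2.4×20×12×400) = 207.36 kN/bolt; interior L_c = 60 − 22 = 38, R_n = 218.88 kN/bolt. φR_n = 0.75 × (2×207.36 + 6×218.88) = 1296.0 kN.
Governing: min(701.2, 1296.0) = 701.2 kN → bolt shear.

701.2 kN (bolt shear governs)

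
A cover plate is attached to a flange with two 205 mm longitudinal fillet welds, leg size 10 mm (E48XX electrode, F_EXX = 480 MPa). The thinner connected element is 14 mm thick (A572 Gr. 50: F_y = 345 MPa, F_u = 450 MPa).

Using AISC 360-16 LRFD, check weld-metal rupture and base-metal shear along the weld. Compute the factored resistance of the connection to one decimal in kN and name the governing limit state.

Weld metal: throat = 0.707×10 = 7.07 mm, L = 2×205 = 410 mm. φR_n = 0.75 × 0.6 × 480 × 7.07 × 410 = 626.1 kN.
Base metal shear (14 mm plate): yield φR_n = 1.0×0.6×345×14×410 = 1188.2 kN; rupture φR_n = 0.75×0.6×450×14×410 = 1162.4 kN; take 1162.4 kN (rupture).
Governing: min(626.1, 1162.4) = 626.1 kN → weld metal.

626.1 kN (weld metal governs)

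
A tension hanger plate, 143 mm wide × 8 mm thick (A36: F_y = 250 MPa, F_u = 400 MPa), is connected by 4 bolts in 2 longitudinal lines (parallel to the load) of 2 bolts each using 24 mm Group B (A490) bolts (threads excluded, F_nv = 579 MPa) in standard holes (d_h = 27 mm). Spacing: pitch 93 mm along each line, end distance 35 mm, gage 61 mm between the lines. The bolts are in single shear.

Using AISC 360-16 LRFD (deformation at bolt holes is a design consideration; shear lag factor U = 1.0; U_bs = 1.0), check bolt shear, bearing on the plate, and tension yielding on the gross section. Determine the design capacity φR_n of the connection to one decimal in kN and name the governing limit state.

Bolt shear: A_b = π(24)²/4 = 452.39 mm². φR_n = 0.75 × 579 × 452.39 × 4 × 1 = 785.8 kN.
Bearing (8 mm plate, F_u = 400 MPa): end bolts L_c = 35 − 27/2 = 21.5, R_n = min(1.2×21.5×8×400, 2.4×24×8×400) = 82.56 kN/bolt; interior L_c = 93 − 27 = 66, R_n = 184.32 kN/bolt. φR_n = 0.75 × (2×82.56 + 2×184.32) = 400.3 kN.
Tension yield (gross): A_g = 143×8 = 1144 mm². φR_n = 0.90 × 250 × 1144 = 257.4 kN.
Governing: min(785.8, 400.3, 257.4) = 257.4 kN → gross-section yield.

257.4 kN (gross-section yield governs)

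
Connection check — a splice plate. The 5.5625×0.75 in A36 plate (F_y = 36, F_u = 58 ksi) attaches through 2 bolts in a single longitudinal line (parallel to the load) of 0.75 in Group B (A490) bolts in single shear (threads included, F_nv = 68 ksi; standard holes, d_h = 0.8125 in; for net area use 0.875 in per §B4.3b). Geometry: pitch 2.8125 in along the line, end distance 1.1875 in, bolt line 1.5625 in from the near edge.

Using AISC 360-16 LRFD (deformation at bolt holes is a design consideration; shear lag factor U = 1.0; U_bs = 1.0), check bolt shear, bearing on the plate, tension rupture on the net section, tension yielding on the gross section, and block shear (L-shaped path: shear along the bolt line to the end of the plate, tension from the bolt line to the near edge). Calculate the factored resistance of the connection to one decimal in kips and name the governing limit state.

Bolt shear: A_b = π(0.75)²/4 = 0.44179 in². φR_n = 0.75 × 68 × 0.44179 × 2 × 1 = 45.1 kips.
Bearing (0.75 in plate, F_u = 58 ksi): end bolts L_c = 1.1875 − 0.8125/2 = 0.78125, R_n = min(1.2×0.78125×0.75×58, 2.4×0.75×0.75×58) = 40.781 kips/bolt; interior L_c = 2.8125 − 0.8125 = 2, R_n = 78.3 kips/bolt. φR_n = 0.75 × (1×40.781 + 1×78.3) = 89.3 kips.
Tension rupture (net): A_n = (5.5625 − 1×0.875)×0.75 = 3.5156 in² (U = 1.0, A_e = A_n). φR_n = 0.75 × 58 × 3.5156 = 152.9 kips.
Tension yield (gross): A_g = 5.5625×0.75 = 4.1719 in². φR_n = 0.90 × 36 × 4.1719 = 135.2 kips.
Block shear: shear path 1×[1.1875+1×2.8125] = 1×4 in, A_gv = 3, A_nv = 1×(4 − 1.5×0.875)×0.75 = 2.0156 in²; tension to near edge: (1.5625 − 0.5×0.875)×0.75 = 0.84375 in². R_n = min(0.6×58×2.0156, 0.6×36×3) + 1.0×58×0.84375 = min(70.143, 64.8) + 48.938 = 113.74 kips. φR_n = 0.75 × 113.74 = 85.3 kips.
Governing: min(45.1, 89.3, 152.9, 135.2, 85.3) = 45.1 kips → bolt shear.

45.1 kips (bolt shear governs)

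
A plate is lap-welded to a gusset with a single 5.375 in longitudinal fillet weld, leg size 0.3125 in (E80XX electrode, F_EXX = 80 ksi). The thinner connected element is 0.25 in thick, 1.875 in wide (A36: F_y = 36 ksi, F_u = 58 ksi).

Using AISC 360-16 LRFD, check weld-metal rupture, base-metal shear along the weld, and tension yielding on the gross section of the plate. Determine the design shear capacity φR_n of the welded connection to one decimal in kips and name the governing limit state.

15.2 kips (gross-section yield governs)

Weld metal: throat = 0.707×0.3125 = 0.22094 in, L = 5.375 in. φR_n = 0.75 × 0.6 × 80 × 0.22094 × 5.375 = 42.8 kips.
Base metal shear (0.25 in plate): yield φR_n = 1.0×0.6×36×0.25×5.375 = 29.0 kips; rupture φR_n = 0.75×0.6×58×0.25×5.375 = 35.1 kips; take 29.0 kips (yield).
Tension yield (gross): A_g = 1.875×0.25 = 0.46875 in². φR_n = 0.90 × 36 × 0.46875 = 15.2 kips.
Governing: min(42.8, 29.0, 15.2) = 15.2 kips → gross-section yield.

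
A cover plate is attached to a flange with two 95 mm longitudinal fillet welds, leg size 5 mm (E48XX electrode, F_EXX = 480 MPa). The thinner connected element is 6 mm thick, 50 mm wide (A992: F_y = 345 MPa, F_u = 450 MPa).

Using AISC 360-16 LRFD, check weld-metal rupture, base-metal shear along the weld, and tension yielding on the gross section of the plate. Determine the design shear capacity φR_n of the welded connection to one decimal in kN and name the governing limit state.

93.2 kN (gross-section yield governs)

Weld metal: throat = 0.707×5 = 3.535 mm, L = 2×95 = 190 mm. φR_n = 0.75 × 0.6 × 480 × 3.535 × 190 = 145.1 kN.
Base metal shear (6 mm plate): yield φR_n = 1.0×0.6×345×6×190 = 236.0 kN; rupture φR_n = 0.75×0.6×450×6×190 = 230.9 kN; take 230.9 kN (rupture).
Tension yield (gross): A_g = 50×6 = 300 mm². φR_n = 0.90 × 345 × 300 = 93.2 kN.
Governing: min(145.1, 230.9, 93.2) = 93.2 kN → gross-section yield.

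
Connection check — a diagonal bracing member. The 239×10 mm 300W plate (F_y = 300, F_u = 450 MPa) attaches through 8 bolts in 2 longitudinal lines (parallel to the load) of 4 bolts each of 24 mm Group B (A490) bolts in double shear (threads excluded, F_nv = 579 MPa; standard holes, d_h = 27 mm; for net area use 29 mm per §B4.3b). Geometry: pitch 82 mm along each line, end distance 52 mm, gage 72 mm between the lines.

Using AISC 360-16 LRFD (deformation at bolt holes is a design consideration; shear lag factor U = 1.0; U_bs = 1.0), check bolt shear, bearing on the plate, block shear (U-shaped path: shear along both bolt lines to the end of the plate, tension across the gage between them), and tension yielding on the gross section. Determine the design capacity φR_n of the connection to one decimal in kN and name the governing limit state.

Bolt shear: A_b = π(24)²/4 = 452.39 mm². φR_n = 0.75 × 579 × 452.39 × 8 × 2 = 3143.2 kN.
Bearing (10 mm plate, F_u = 450 MPa): end bolts L_c = 52 − 27/2 = 38.5, R_n = min(1.2×38.5×10×450, 2.4×24×10×450) = 207.9 kN/bolt; interior L_c = 82 − 27 = 55, R_n = 259.2 kN/bolt. φR_n = 0.75 × (2×207.9 + 6×259.2) = 1478.3 kN.
Block shear: shear path 2×[52+3×82] = 2×298 mm, A_gv = 5960, A_nv = 2×(298 − 3.5×29)×10 = 3930 mm²; tension across gage: (72 − 1×29)×10 = 430 mm². R_n = min(0.6×450×3930, 0.6×300×5960) + 1.0×450×430 = min(1061.1, 1072.8) + 193.5 = 1254.6 kN. φR_n = 0.75 × 1254.6 = 941.0 kN.
Tension yield (gross): A_g = 239×10 = 2390 mm². φR_n = 0.90 × 300 × 2390 = 645.3 kN.
Governing: min(3143.2, 1478.3, 941.0, 645.3) = 645.3 kN → gross-section yield.

645.3 kN (gross-section yield governs)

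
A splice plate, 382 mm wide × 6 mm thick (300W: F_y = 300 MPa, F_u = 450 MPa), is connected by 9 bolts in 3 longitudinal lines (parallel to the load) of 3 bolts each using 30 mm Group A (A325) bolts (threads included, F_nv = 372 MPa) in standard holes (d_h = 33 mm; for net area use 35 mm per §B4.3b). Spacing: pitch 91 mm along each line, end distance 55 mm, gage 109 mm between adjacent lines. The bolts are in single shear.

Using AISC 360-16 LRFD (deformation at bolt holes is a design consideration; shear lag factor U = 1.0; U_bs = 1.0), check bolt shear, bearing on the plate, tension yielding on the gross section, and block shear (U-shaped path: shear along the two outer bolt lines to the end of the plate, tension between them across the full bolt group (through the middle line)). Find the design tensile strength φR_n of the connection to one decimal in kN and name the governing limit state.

618.8 kN (gross-section yield governs)

Bolt shear: A_b = π(30)²/4 = 706.86 mm². φR_n = 0.75 × 372 × 706.86 × 9 × 1 = 1774.9 kN.
Bearing (6 mm plate, F_u = 450 MPa): end bolts L_c = 55 − 33/2 = 38.5, R_n = min(1.2×38.5×6×450, 2.4×30×6×450) = 124.74 kN/bolt; interior L_c = 91 − 33 = 58, R_n = 187.92 kN/bolt. φR_n = 0.75 × (3×124.74 + 6×187.92) = 1126.3 kN.
Tension yield (gross): A_g = 382×6 = 2292 mm². φR_n = 0.90 × 300 × 2292 = 618.8 kN.
Block shear: shear path 2×[55+2×91] = 2×237 mm, A_gv = 2844, A_nv = 2×(237 − 2.5×35)×6 = 1794 mm²; tension across gage: (218 − 2×35)×6 = 888 mm². R_n = min(0.6×450×1794, 0.6×300×2844) + 1.0×450×888 = min(484.38, 511.92) + 399.6 = 883.98 kN. φR_n = 0.75 × 883.98 = 663.0 kN.
Governing: min(1774.9, 1126.3, 618.8, 663.0) = 618.8 kN → gross-section yield.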